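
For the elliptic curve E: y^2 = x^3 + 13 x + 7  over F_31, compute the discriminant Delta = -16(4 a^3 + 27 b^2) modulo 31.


4 a^3 + 27 b^2 = 4*13^3 + 27*7^2 = 8788 + 1323 = 10111
Delta = -16 * (10111) = -161776
Delta mod 31 = 13

Delta = 13 (mod 31)


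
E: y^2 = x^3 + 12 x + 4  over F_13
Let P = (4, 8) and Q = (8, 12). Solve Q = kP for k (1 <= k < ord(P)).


Enumerate multiples of P until we hit Q = (8, 12):
  1P = (4, 8)
  2P = (2, 6)
  3P = (8, 1)
  4P = (0, 11)
  5P = (12, 11)
  6P = (1, 11)
  7P = (9, 10)
  8P = (9, 3)
  9P = (1, 2)
  10P = (12, 2)
  11P = (0, 2)
  12P = (8, 12)
Match found at i = 12.

k = 12


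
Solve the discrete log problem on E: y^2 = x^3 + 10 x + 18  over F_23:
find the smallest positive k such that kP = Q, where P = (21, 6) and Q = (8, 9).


Enumerate multiples of P until we hit Q = (8, 9):
  1P = (21, 6)
  2P = (8, 14)
  3P = (2, 0)
  4P = (8, 9)
Match found at i = 4.

k = 4


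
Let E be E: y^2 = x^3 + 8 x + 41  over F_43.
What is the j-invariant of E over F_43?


Delta = -16(4 a^3 + 27 b^2) mod 43 = 33
-1728 * (4 a)^3 = -1728 * (4*8)^3 mod 43 = 27
j = 27 * 33^(-1) mod 43 = 36

j = 36 (mod 43)


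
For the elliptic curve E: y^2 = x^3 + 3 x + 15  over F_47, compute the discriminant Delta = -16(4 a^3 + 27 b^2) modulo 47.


4 a^3 + 27 b^2 = 4*3^3 + 27*15^2 = 108 + 6075 = 6183
Delta = -16 * (6183) = -98928
Delta mod 47 = 7

Delta = 7 (mod 47)


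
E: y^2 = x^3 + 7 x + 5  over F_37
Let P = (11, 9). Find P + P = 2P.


Doubling: s = (3 x1^2 + a) / (2 y1)
s = (3*11^2 + 7) / (2*9) mod 37 = 0
x3 = s^2 - 2 x1 mod 37 = 0^2 - 2*11 = 15
y3 = s (x1 - x3) - y1 mod 37 = 0 * (11 - 15) - 9 = 28

2P = (15, 28)


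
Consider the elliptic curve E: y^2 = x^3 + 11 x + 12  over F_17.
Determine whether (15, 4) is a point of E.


Check whether y^2 = x^3 + 11 x + 12 (mod 17) for (x, y) = (15, 4).
LHS: y^2 = 4^2 mod 17 = 16
RHS: x^3 + 11 x + 12 = 15^3 + 11*15 + 12 mod 17 = 16
LHS = RHS

Yes, on the curve


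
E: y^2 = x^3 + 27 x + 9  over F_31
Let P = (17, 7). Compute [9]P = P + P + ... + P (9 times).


k = 9 = 1001_2 (binary, LSB first: 1001)
Double-and-add from P = (17, 7):
  bit 0 = 1: acc = O + (17, 7) = (17, 7)
  bit 1 = 0: acc unchanged = (17, 7)
  bit 2 = 0: acc unchanged = (17, 7)
  bit 3 = 1: acc = (17, 7) + (15, 21) = (17, 24)

9P = (17, 24)


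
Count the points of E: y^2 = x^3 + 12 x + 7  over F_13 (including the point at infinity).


For each x in F_13, count y with y^2 = x^3 + 12 x + 7 mod 13:
  x = 2: RHS = 0, y in [0]  -> 1 point(s)
  x = 5: RHS = 10, y in [6, 7]  -> 2 point(s)
  x = 6: RHS = 9, y in [3, 10]  -> 2 point(s)
  x = 8: RHS = 4, y in [2, 11]  -> 2 point(s)
  x = 9: RHS = 12, y in [5, 8]  -> 2 point(s)
  x = 10: RHS = 9, y in [3, 10]  -> 2 point(s)
  x = 11: RHS = 1, y in [1, 12]  -> 2 point(s)
Affine points: 13. Add the point at infinity: total = 14.

#E(F_13) = 14


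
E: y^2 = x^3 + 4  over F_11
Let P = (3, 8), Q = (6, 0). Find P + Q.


P != Q, so use the chord formula.
s = (y2 - y1) / (x2 - x1) = (3) / (3) mod 11 = 1
x3 = s^2 - x1 - x2 mod 11 = 1^2 - 3 - 6 = 3
y3 = s (x1 - x3) - y1 mod 11 = 1 * (3 - 3) - 8 = 3

P + Q = (3, 3)


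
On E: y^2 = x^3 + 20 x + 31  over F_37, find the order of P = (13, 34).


Compute successive multiples of P until we hit O:
  1P = (13, 34)
  2P = (4, 8)
  3P = (32, 18)
  4P = (17, 20)
  5P = (10, 11)
  6P = (7, 12)
  7P = (14, 24)
  8P = (36, 11)
  ... (continuing to 44P)
  44P = O

ord(P) = 44


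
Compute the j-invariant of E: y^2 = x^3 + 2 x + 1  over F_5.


Delta = -16(4 a^3 + 27 b^2) mod 5 = 1
-1728 * (4 a)^3 = -1728 * (4*2)^3 mod 5 = 4
j = 4 * 1^(-1) mod 5 = 4

j = 4 (mod 5)


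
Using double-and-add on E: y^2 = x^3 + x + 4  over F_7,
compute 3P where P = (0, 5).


k = 3 = 11_2 (binary, LSB first: 11)
Double-and-add from P = (0, 5):
  bit 0 = 1: acc = O + (0, 5) = (0, 5)
  bit 1 = 1: acc = (0, 5) + (4, 3) = (5, 1)

3P = (5, 1)


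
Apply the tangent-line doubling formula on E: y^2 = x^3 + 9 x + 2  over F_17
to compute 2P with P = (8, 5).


Doubling: s = (3 x1^2 + a) / (2 y1)
s = (3*8^2 + 9) / (2*5) mod 17 = 15
x3 = s^2 - 2 x1 mod 17 = 15^2 - 2*8 = 5
y3 = s (x1 - x3) - y1 mod 17 = 15 * (8 - 5) - 5 = 6

2P = (5, 6)


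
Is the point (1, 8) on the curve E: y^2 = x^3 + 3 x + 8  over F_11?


Check whether y^2 = x^3 + 3 x + 8 (mod 11) for (x, y) = (1, 8).
LHS: y^2 = 8^2 mod 11 = 9
RHS: x^3 + 3 x + 8 = 1^3 + 3*1 + 8 mod 11 = 1
LHS != RHS

No, not on the curve


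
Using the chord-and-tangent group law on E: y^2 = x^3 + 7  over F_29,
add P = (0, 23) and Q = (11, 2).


P != Q, so use the chord formula.
s = (y2 - y1) / (x2 - x1) = (8) / (11) mod 29 = 6
x3 = s^2 - x1 - x2 mod 29 = 6^2 - 0 - 11 = 25
y3 = s (x1 - x3) - y1 mod 29 = 6 * (0 - 25) - 23 = 1

P + Q = (25, 1)


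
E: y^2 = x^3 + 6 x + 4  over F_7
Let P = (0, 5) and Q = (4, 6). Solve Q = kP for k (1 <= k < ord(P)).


Enumerate multiples of P until we hit Q = (4, 6):
  1P = (0, 5)
  2P = (4, 1)
  3P = (4, 6)
Match found at i = 3.

k = 3


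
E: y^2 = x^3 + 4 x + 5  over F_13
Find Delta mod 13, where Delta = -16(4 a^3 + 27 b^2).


4 a^3 + 27 b^2 = 4*4^3 + 27*5^2 = 256 + 675 = 931
Delta = -16 * (931) = -14896
Delta mod 13 = 2

Delta = 2 (mod 13)


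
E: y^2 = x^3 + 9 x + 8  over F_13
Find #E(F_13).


For each x in F_13, count y with y^2 = x^3 + 9 x + 8 mod 13:
  x = 3: RHS = 10, y in [6, 7]  -> 2 point(s)
  x = 4: RHS = 4, y in [2, 11]  -> 2 point(s)
  x = 5: RHS = 9, y in [3, 10]  -> 2 point(s)
  x = 9: RHS = 12, y in [5, 8]  -> 2 point(s)
Affine points: 8. Add the point at infinity: total = 9.

#E(F_13) = 9


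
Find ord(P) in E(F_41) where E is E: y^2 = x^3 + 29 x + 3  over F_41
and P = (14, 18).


Compute successive multiples of P until we hit O:
  1P = (14, 18)
  2P = (23, 2)
  3P = (35, 33)
  4P = (31, 5)
  5P = (19, 22)
  6P = (7, 4)
  7P = (24, 3)
  8P = (36, 15)
  ... (continuing to 17P)
  17P = O

ord(P) = 17


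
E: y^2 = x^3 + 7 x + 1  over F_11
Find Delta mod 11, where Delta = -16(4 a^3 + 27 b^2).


4 a^3 + 27 b^2 = 4*7^3 + 27*1^2 = 1372 + 27 = 1399
Delta = -16 * (1399) = -22384
Delta mod 11 = 1

Delta = 1 (mod 11)


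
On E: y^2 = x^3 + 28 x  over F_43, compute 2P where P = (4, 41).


Doubling: s = (3 x1^2 + a) / (2 y1)
s = (3*4^2 + 28) / (2*41) mod 43 = 24
x3 = s^2 - 2 x1 mod 43 = 24^2 - 2*4 = 9
y3 = s (x1 - x3) - y1 mod 43 = 24 * (4 - 9) - 41 = 11

2P = (9, 11)


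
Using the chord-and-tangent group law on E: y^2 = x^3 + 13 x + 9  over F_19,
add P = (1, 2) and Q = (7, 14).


P != Q, so use the chord formula.
s = (y2 - y1) / (x2 - x1) = (12) / (6) mod 19 = 2
x3 = s^2 - x1 - x2 mod 19 = 2^2 - 1 - 7 = 15
y3 = s (x1 - x3) - y1 mod 19 = 2 * (1 - 15) - 2 = 8

P + Q = (15, 8)


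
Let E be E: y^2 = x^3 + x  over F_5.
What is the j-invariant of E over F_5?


Delta = -16(4 a^3 + 27 b^2) mod 5 = 1
-1728 * (4 a)^3 = -1728 * (4*1)^3 mod 5 = 3
j = 3 * 1^(-1) mod 5 = 3

j = 3 (mod 5)


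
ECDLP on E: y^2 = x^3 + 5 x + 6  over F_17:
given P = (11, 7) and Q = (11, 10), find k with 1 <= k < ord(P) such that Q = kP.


Enumerate multiples of P until we hit Q = (11, 10):
  1P = (11, 7)
  2P = (16, 0)
  3P = (11, 10)
Match found at i = 3.

k = 3


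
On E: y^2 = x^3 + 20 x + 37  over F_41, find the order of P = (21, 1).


Compute successive multiples of P until we hit O:
  1P = (21, 1)
  2P = (24, 14)
  3P = (33, 29)
  4P = (38, 14)
  5P = (5, 4)
  6P = (20, 27)
  7P = (20, 14)
  8P = (5, 37)
  ... (continuing to 13P)
  13P = O

ord(P) = 13


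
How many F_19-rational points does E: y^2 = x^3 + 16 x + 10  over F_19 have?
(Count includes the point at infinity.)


For each x in F_19, count y with y^2 = x^3 + 16 x + 10 mod 19:
  x = 3: RHS = 9, y in [3, 16]  -> 2 point(s)
  x = 4: RHS = 5, y in [9, 10]  -> 2 point(s)
  x = 5: RHS = 6, y in [5, 14]  -> 2 point(s)
  x = 7: RHS = 9, y in [3, 16]  -> 2 point(s)
  x = 8: RHS = 4, y in [2, 17]  -> 2 point(s)
  x = 9: RHS = 9, y in [3, 16]  -> 2 point(s)
  x = 10: RHS = 11, y in [7, 12]  -> 2 point(s)
  x = 11: RHS = 16, y in [4, 15]  -> 2 point(s)
  x = 12: RHS = 11, y in [7, 12]  -> 2 point(s)
  x = 16: RHS = 11, y in [7, 12]  -> 2 point(s)
Affine points: 20. Add the point at infinity: total = 21.

#E(F_19) = 21


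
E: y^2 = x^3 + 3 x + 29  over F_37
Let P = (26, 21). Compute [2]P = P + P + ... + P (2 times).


k = 2 = 10_2 (binary, LSB first: 01)
Double-and-add from P = (26, 21):
  bit 0 = 0: acc unchanged = O
  bit 1 = 1: acc = O + (33, 29) = (33, 29)

2P = (33, 29)


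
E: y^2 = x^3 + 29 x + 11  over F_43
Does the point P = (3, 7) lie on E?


Check whether y^2 = x^3 + 29 x + 11 (mod 43) for (x, y) = (3, 7).
LHS: y^2 = 7^2 mod 43 = 6
RHS: x^3 + 29 x + 11 = 3^3 + 29*3 + 11 mod 43 = 39
LHS != RHS

No, not on the curve


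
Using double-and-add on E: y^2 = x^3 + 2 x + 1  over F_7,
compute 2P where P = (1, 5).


k = 2 = 10_2 (binary, LSB first: 01)
Double-and-add from P = (1, 5):
  bit 0 = 0: acc unchanged = O
  bit 1 = 1: acc = O + (0, 6) = (0, 6)

2P = (0, 6)


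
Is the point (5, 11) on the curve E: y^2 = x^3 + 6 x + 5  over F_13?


Check whether y^2 = x^3 + 6 x + 5 (mod 13) for (x, y) = (5, 11).
LHS: y^2 = 11^2 mod 13 = 4
RHS: x^3 + 6 x + 5 = 5^3 + 6*5 + 5 mod 13 = 4
LHS = RHS

Yes, on the curve


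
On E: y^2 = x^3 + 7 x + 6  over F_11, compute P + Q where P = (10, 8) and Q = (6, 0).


P != Q, so use the chord formula.
s = (y2 - y1) / (x2 - x1) = (3) / (7) mod 11 = 2
x3 = s^2 - x1 - x2 mod 11 = 2^2 - 10 - 6 = 10
y3 = s (x1 - x3) - y1 mod 11 = 2 * (10 - 10) - 8 = 3

P + Q = (10, 3)


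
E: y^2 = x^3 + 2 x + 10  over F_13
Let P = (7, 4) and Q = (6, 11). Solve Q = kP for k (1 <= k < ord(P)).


Enumerate multiples of P until we hit Q = (6, 11):
  1P = (7, 4)
  2P = (2, 3)
  3P = (3, 2)
  4P = (0, 6)
  5P = (9, 4)
  6P = (10, 9)
  7P = (6, 2)
  8P = (4, 2)
  9P = (1, 0)
  10P = (4, 11)
  11P = (6, 11)
Match found at i = 11.

k = 11


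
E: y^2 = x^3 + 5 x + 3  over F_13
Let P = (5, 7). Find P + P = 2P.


Doubling: s = (3 x1^2 + a) / (2 y1)
s = (3*5^2 + 5) / (2*7) mod 13 = 2
x3 = s^2 - 2 x1 mod 13 = 2^2 - 2*5 = 7
y3 = s (x1 - x3) - y1 mod 13 = 2 * (5 - 7) - 7 = 2

2P = (7, 2)


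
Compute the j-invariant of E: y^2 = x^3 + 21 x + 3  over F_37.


Delta = -16(4 a^3 + 27 b^2) mod 37 = 33
-1728 * (4 a)^3 = -1728 * (4*21)^3 mod 37 = 11
j = 11 * 33^(-1) mod 37 = 25

j = 25 (mod 37)


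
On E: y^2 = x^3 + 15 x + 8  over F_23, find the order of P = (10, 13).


Compute successive multiples of P until we hit O:
  1P = (10, 13)
  2P = (11, 20)
  3P = (5, 22)
  4P = (14, 8)
  5P = (2, 0)
  6P = (14, 15)
  7P = (5, 1)
  8P = (11, 3)
  ... (continuing to 10P)
  10P = O

ord(P) = 10


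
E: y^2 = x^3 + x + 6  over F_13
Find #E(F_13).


For each x in F_13, count y with y^2 = x^3 + 1 x + 6 mod 13:
  x = 2: RHS = 3, y in [4, 9]  -> 2 point(s)
  x = 3: RHS = 10, y in [6, 7]  -> 2 point(s)
  x = 4: RHS = 9, y in [3, 10]  -> 2 point(s)
  x = 9: RHS = 3, y in [4, 9]  -> 2 point(s)
  x = 11: RHS = 9, y in [3, 10]  -> 2 point(s)
  x = 12: RHS = 4, y in [2, 11]  -> 2 point(s)
Affine points: 12. Add the point at infinity: total = 13.

#E(F_13) = 13


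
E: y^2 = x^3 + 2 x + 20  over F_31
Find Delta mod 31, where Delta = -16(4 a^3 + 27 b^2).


4 a^3 + 27 b^2 = 4*2^3 + 27*20^2 = 32 + 10800 = 10832
Delta = -16 * (10832) = -173312
Delta mod 31 = 9

Delta = 9 (mod 31)


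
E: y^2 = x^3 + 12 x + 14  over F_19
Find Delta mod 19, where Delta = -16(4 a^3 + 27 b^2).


4 a^3 + 27 b^2 = 4*12^3 + 27*14^2 = 6912 + 5292 = 12204
Delta = -16 * (12204) = -195264
Delta mod 19 = 18

Delta = 18 (mod 19)


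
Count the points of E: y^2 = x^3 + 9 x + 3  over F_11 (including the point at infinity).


For each x in F_11, count y with y^2 = x^3 + 9 x + 3 mod 11:
  x = 0: RHS = 3, y in [5, 6]  -> 2 point(s)
  x = 4: RHS = 4, y in [2, 9]  -> 2 point(s)
  x = 6: RHS = 9, y in [3, 8]  -> 2 point(s)
  x = 8: RHS = 4, y in [2, 9]  -> 2 point(s)
  x = 10: RHS = 4, y in [2, 9]  -> 2 point(s)
Affine points: 10. Add the point at infinity: total = 11.

#E(F_11) = 11


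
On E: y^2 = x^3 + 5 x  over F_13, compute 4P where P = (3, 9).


k = 4 = 100_2 (binary, LSB first: 001)
Double-and-add from P = (3, 9):
  bit 0 = 0: acc unchanged = O
  bit 1 = 0: acc unchanged = O
  bit 2 = 1: acc = O + (3, 4) = (3, 4)

4P = (3, 4)


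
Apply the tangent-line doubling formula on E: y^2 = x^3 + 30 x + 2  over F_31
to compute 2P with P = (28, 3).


Doubling: s = (3 x1^2 + a) / (2 y1)
s = (3*28^2 + 30) / (2*3) mod 31 = 25
x3 = s^2 - 2 x1 mod 31 = 25^2 - 2*28 = 11
y3 = s (x1 - x3) - y1 mod 31 = 25 * (28 - 11) - 3 = 19

2P = (11, 19)


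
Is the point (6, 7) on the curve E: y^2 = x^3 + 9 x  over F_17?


Check whether y^2 = x^3 + 9 x + 0 (mod 17) for (x, y) = (6, 7).
LHS: y^2 = 7^2 mod 17 = 15
RHS: x^3 + 9 x + 0 = 6^3 + 9*6 + 0 mod 17 = 15
LHS = RHS

Yes, on the curve


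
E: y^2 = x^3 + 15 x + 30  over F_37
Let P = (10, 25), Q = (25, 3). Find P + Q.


P != Q, so use the chord formula.
s = (y2 - y1) / (x2 - x1) = (15) / (15) mod 37 = 1
x3 = s^2 - x1 - x2 mod 37 = 1^2 - 10 - 25 = 3
y3 = s (x1 - x3) - y1 mod 37 = 1 * (10 - 3) - 25 = 19

P + Q = (3, 19)


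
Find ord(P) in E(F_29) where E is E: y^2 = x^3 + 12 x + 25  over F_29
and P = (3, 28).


Compute successive multiples of P until we hit O:
  1P = (3, 28)
  2P = (19, 23)
  3P = (2, 17)
  4P = (0, 5)
  5P = (1, 26)
  6P = (26, 7)
  7P = (5, 23)
  8P = (20, 0)
  ... (continuing to 16P)
  16P = O

ord(P) = 16


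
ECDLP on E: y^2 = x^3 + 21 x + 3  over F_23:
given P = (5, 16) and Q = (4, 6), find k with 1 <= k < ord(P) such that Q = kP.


Enumerate multiples of P until we hit Q = (4, 6):
  1P = (5, 16)
  2P = (22, 2)
  3P = (4, 17)
  4P = (15, 17)
  5P = (6, 0)
  6P = (15, 6)
  7P = (4, 6)
Match found at i = 7.

k = 7


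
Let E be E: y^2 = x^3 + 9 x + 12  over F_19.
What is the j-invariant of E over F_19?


Delta = -16(4 a^3 + 27 b^2) mod 19 = 6
-1728 * (4 a)^3 = -1728 * (4*9)^3 mod 19 = 11
j = 11 * 6^(-1) mod 19 = 5

j = 5 (mod 19)


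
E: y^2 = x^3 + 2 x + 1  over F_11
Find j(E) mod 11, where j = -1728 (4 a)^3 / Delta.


Delta = -16(4 a^3 + 27 b^2) mod 11 = 2
-1728 * (4 a)^3 = -1728 * (4*2)^3 mod 11 = 5
j = 5 * 2^(-1) mod 11 = 8

j = 8 (mod 11)


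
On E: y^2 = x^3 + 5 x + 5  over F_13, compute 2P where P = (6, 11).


Doubling: s = (3 x1^2 + a) / (2 y1)
s = (3*6^2 + 5) / (2*11) mod 13 = 1
x3 = s^2 - 2 x1 mod 13 = 1^2 - 2*6 = 2
y3 = s (x1 - x3) - y1 mod 13 = 1 * (6 - 2) - 11 = 6

2P = (2, 6)


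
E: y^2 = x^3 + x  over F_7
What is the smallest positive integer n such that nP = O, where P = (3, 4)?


Compute successive multiples of P until we hit O:
  1P = (3, 4)
  2P = (1, 3)
  3P = (5, 2)
  4P = (0, 0)
  5P = (5, 5)
  6P = (1, 4)
  7P = (3, 3)
  8P = O

ord(P) = 8


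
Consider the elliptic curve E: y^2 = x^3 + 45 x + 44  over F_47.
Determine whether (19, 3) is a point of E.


Check whether y^2 = x^3 + 45 x + 44 (mod 47) for (x, y) = (19, 3).
LHS: y^2 = 3^2 mod 47 = 9
RHS: x^3 + 45 x + 44 = 19^3 + 45*19 + 44 mod 47 = 3
LHS != RHS

No, not on the curve


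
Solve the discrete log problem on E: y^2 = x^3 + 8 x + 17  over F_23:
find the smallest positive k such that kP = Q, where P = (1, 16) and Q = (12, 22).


Enumerate multiples of P until we hit Q = (12, 22):
  1P = (1, 16)
  2P = (10, 19)
  3P = (7, 5)
  4P = (19, 17)
  5P = (15, 19)
  6P = (2, 15)
  7P = (21, 4)
  8P = (17, 12)
  9P = (18, 17)
  10P = (20, 14)
  11P = (8, 15)
  12P = (22, 10)
  13P = (9, 6)
  14P = (16, 20)
  15P = (12, 1)
  16P = (13, 15)
  17P = (13, 8)
  18P = (12, 22)
Match found at i = 18.

k = 18


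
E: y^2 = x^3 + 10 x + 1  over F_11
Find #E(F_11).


For each x in F_11, count y with y^2 = x^3 + 10 x + 1 mod 11:
  x = 0: RHS = 1, y in [1, 10]  -> 2 point(s)
  x = 1: RHS = 1, y in [1, 10]  -> 2 point(s)
  x = 3: RHS = 3, y in [5, 6]  -> 2 point(s)
  x = 5: RHS = 0, y in [0]  -> 1 point(s)
  x = 10: RHS = 1, y in [1, 10]  -> 2 point(s)
Affine points: 9. Add the point at infinity: total = 10.

#E(F_11) = 10


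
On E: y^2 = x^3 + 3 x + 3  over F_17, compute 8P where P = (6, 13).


k = 8 = 1000_2 (binary, LSB first: 0001)
Double-and-add from P = (6, 13):
  bit 0 = 0: acc unchanged = O
  bit 1 = 0: acc unchanged = O
  bit 2 = 0: acc unchanged = O
  bit 3 = 1: acc = O + (6, 4) = (6, 4)

8P = (6, 4)


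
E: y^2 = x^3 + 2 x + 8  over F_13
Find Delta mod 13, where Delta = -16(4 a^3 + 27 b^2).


4 a^3 + 27 b^2 = 4*2^3 + 27*8^2 = 32 + 1728 = 1760
Delta = -16 * (1760) = -28160
Delta mod 13 = 11

Delta = 11 (mod 13)


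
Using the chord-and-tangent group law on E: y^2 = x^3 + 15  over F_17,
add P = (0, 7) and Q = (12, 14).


P != Q, so use the chord formula.
s = (y2 - y1) / (x2 - x1) = (7) / (12) mod 17 = 2
x3 = s^2 - x1 - x2 mod 17 = 2^2 - 0 - 12 = 9
y3 = s (x1 - x3) - y1 mod 17 = 2 * (0 - 9) - 7 = 9

P + Q = (9, 9)


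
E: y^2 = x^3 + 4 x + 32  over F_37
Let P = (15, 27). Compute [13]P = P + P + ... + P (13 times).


k = 13 = 1101_2 (binary, LSB first: 1011)
Double-and-add from P = (15, 27):
  bit 0 = 1: acc = O + (15, 27) = (15, 27)
  bit 1 = 0: acc unchanged = (15, 27)
  bit 2 = 1: acc = (15, 27) + (2, 14) = (21, 4)
  bit 3 = 1: acc = (21, 4) + (22, 1) = (3, 16)

13P = (3, 16)


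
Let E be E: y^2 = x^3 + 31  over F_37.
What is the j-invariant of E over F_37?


Delta = -16(4 a^3 + 27 b^2) mod 37 = 25
-1728 * (4 a)^3 = -1728 * (4*0)^3 mod 37 = 0
j = 0 * 25^(-1) mod 37 = 0

j = 0 (mod 37)


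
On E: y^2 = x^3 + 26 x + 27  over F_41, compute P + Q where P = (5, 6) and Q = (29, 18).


P != Q, so use the chord formula.
s = (y2 - y1) / (x2 - x1) = (12) / (24) mod 41 = 21
x3 = s^2 - x1 - x2 mod 41 = 21^2 - 5 - 29 = 38
y3 = s (x1 - x3) - y1 mod 41 = 21 * (5 - 38) - 6 = 39

P + Q = (38, 39)


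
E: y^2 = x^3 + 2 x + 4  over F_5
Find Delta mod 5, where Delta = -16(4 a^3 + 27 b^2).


4 a^3 + 27 b^2 = 4*2^3 + 27*4^2 = 32 + 432 = 464
Delta = -16 * (464) = -7424
Delta mod 5 = 1

Delta = 1 (mod 5)


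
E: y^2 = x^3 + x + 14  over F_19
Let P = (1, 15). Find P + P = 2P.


Doubling: s = (3 x1^2 + a) / (2 y1)
s = (3*1^2 + 1) / (2*15) mod 19 = 9
x3 = s^2 - 2 x1 mod 19 = 9^2 - 2*1 = 3
y3 = s (x1 - x3) - y1 mod 19 = 9 * (1 - 3) - 15 = 5

2P = (3, 5)


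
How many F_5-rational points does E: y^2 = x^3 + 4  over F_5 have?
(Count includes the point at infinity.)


For each x in F_5, count y with y^2 = x^3 + 0 x + 4 mod 5:
  x = 0: RHS = 4, y in [2, 3]  -> 2 point(s)
  x = 1: RHS = 0, y in [0]  -> 1 point(s)
  x = 3: RHS = 1, y in [1, 4]  -> 2 point(s)
Affine points: 5. Add the point at infinity: total = 6.

#E(F_5) = 6


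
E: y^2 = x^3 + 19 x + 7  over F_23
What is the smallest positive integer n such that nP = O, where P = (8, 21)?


Compute successive multiples of P until we hit O:
  1P = (8, 21)
  2P = (8, 2)
  3P = O

ord(P) = 3


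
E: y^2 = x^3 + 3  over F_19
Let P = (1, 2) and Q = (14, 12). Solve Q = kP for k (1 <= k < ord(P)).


Enumerate multiples of P until we hit Q = (14, 12):
  1P = (1, 2)
  2P = (14, 12)
Match found at i = 2.

k = 2


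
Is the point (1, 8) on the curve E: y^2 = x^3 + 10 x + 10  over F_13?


Check whether y^2 = x^3 + 10 x + 10 (mod 13) for (x, y) = (1, 8).
LHS: y^2 = 8^2 mod 13 = 12
RHS: x^3 + 10 x + 10 = 1^3 + 10*1 + 10 mod 13 = 8
LHS != RHS

No, not on the curve


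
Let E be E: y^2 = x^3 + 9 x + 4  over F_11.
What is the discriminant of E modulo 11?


4 a^3 + 27 b^2 = 4*9^3 + 27*4^2 = 2916 + 432 = 3348
Delta = -16 * (3348) = -53568
Delta mod 11 = 2

Delta = 2 (mod 11)


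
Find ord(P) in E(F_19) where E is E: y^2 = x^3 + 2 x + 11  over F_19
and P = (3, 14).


Compute successive multiples of P until we hit O:
  1P = (3, 14)
  2P = (14, 16)
  3P = (8, 11)
  4P = (0, 7)
  5P = (13, 7)
  6P = (9, 13)
  7P = (16, 4)
  8P = (7, 11)
  ... (continuing to 25P)
  25P = O

ord(P) = 25


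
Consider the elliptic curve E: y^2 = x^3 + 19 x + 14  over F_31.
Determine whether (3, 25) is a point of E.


Check whether y^2 = x^3 + 19 x + 14 (mod 31) for (x, y) = (3, 25).
LHS: y^2 = 25^2 mod 31 = 5
RHS: x^3 + 19 x + 14 = 3^3 + 19*3 + 14 mod 31 = 5
LHS = RHS

Yes, on the curve


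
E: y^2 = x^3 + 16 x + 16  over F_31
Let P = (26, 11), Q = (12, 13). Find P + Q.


P != Q, so use the chord formula.
s = (y2 - y1) / (x2 - x1) = (2) / (17) mod 31 = 22
x3 = s^2 - x1 - x2 mod 31 = 22^2 - 26 - 12 = 12
y3 = s (x1 - x3) - y1 mod 31 = 22 * (26 - 12) - 11 = 18

P + Q = (12, 18)


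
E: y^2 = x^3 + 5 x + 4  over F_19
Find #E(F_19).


For each x in F_19, count y with y^2 = x^3 + 5 x + 4 mod 19:
  x = 0: RHS = 4, y in [2, 17]  -> 2 point(s)
  x = 8: RHS = 5, y in [9, 10]  -> 2 point(s)
  x = 10: RHS = 9, y in [3, 16]  -> 2 point(s)
  x = 12: RHS = 6, y in [5, 14]  -> 2 point(s)
  x = 13: RHS = 5, y in [9, 10]  -> 2 point(s)
  x = 14: RHS = 6, y in [5, 14]  -> 2 point(s)
  x = 16: RHS = 0, y in [0]  -> 1 point(s)
  x = 17: RHS = 5, y in [9, 10]  -> 2 point(s)
  x = 18: RHS = 17, y in [6, 13]  -> 2 point(s)
Affine points: 17. Add the point at infinity: total = 18.

#E(F_19) = 18


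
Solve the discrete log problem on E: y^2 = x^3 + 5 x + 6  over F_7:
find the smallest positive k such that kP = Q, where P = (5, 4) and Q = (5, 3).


Enumerate multiples of P until we hit Q = (5, 3):
  1P = (5, 4)
  2P = (6, 0)
  3P = (5, 3)
Match found at i = 3.

k = 3


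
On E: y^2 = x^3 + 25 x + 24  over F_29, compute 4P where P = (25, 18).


k = 4 = 100_2 (binary, LSB first: 001)
Double-and-add from P = (25, 18):
  bit 0 = 0: acc unchanged = O
  bit 1 = 0: acc unchanged = O
  bit 2 = 1: acc = O + (25, 11) = (25, 11)

4P = (25, 11)


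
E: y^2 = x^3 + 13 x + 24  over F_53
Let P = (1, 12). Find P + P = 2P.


Doubling: s = (3 x1^2 + a) / (2 y1)
s = (3*1^2 + 13) / (2*12) mod 53 = 36
x3 = s^2 - 2 x1 mod 53 = 36^2 - 2*1 = 22
y3 = s (x1 - x3) - y1 mod 53 = 36 * (1 - 22) - 12 = 27

2P = (22, 27)


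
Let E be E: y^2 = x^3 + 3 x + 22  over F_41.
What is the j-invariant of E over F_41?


Delta = -16(4 a^3 + 27 b^2) mod 41 = 6
-1728 * (4 a)^3 = -1728 * (4*3)^3 mod 41 = 5
j = 5 * 6^(-1) mod 41 = 35

j = 35 (mod 41)


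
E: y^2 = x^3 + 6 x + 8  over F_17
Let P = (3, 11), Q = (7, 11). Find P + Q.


P != Q, so use the chord formula.
s = (y2 - y1) / (x2 - x1) = (0) / (4) mod 17 = 0
x3 = s^2 - x1 - x2 mod 17 = 0^2 - 3 - 7 = 7
y3 = s (x1 - x3) - y1 mod 17 = 0 * (3 - 7) - 11 = 6

P + Q = (7, 6)


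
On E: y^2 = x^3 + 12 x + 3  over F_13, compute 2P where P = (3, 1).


Doubling: s = (3 x1^2 + a) / (2 y1)
s = (3*3^2 + 12) / (2*1) mod 13 = 0
x3 = s^2 - 2 x1 mod 13 = 0^2 - 2*3 = 7
y3 = s (x1 - x3) - y1 mod 13 = 0 * (3 - 7) - 1 = 12

2P = (7, 12)


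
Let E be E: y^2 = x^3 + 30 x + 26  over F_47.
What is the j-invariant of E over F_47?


Delta = -16(4 a^3 + 27 b^2) mod 47 = 28
-1728 * (4 a)^3 = -1728 * (4*30)^3 mod 47 = 25
j = 25 * 28^(-1) mod 47 = 16

j = 16 (mod 47)


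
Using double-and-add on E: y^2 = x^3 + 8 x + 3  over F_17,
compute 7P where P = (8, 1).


k = 7 = 111_2 (binary, LSB first: 111)
Double-and-add from P = (8, 1):
  bit 0 = 1: acc = O + (8, 1) = (8, 1)
  bit 1 = 1: acc = (8, 1) + (5, 10) = (13, 14)
  bit 2 = 1: acc = (13, 14) + (15, 8) = (15, 9)

7P = (15, 9)


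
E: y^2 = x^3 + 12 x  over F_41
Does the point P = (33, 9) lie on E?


Check whether y^2 = x^3 + 12 x + 0 (mod 41) for (x, y) = (33, 9).
LHS: y^2 = 9^2 mod 41 = 40
RHS: x^3 + 12 x + 0 = 33^3 + 12*33 + 0 mod 41 = 7
LHS != RHS

No, not on the curve


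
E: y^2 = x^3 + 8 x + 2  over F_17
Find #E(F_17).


For each x in F_17, count y with y^2 = x^3 + 8 x + 2 mod 17:
  x = 0: RHS = 2, y in [6, 11]  -> 2 point(s)
  x = 2: RHS = 9, y in [3, 14]  -> 2 point(s)
  x = 3: RHS = 2, y in [6, 11]  -> 2 point(s)
  x = 4: RHS = 13, y in [8, 9]  -> 2 point(s)
  x = 8: RHS = 0, y in [0]  -> 1 point(s)
  x = 9: RHS = 4, y in [2, 15]  -> 2 point(s)
  x = 13: RHS = 8, y in [5, 12]  -> 2 point(s)
  x = 14: RHS = 2, y in [6, 11]  -> 2 point(s)
Affine points: 15. Add the point at infinity: total = 16.

#E(F_17) = 16


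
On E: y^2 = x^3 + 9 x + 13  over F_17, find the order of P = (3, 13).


Compute successive multiples of P until we hit O:
  1P = (3, 13)
  2P = (10, 10)
  3P = (8, 11)
  4P = (15, 2)
  5P = (12, 8)
  6P = (0, 8)
  7P = (13, 10)
  8P = (5, 8)
  ... (continuing to 19P)
  19P = O

ord(P) = 19


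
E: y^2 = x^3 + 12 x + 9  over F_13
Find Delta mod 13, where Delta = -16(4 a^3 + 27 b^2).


4 a^3 + 27 b^2 = 4*12^3 + 27*9^2 = 6912 + 2187 = 9099
Delta = -16 * (9099) = -145584
Delta mod 13 = 3

Delta = 3 (mod 13)


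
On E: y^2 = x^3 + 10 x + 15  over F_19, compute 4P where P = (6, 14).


k = 4 = 100_2 (binary, LSB first: 001)
Double-and-add from P = (6, 14):
  bit 0 = 0: acc unchanged = O
  bit 1 = 0: acc unchanged = O
  bit 2 = 1: acc = O + (14, 7) = (14, 7)

4P = (14, 7)


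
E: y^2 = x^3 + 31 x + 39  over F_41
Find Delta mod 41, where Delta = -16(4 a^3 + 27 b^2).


4 a^3 + 27 b^2 = 4*31^3 + 27*39^2 = 119164 + 41067 = 160231
Delta = -16 * (160231) = -2563696
Delta mod 41 = 34

Delta = 34 (mod 41)


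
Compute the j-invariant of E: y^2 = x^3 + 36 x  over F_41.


Delta = -16(4 a^3 + 27 b^2) mod 41 = 5
-1728 * (4 a)^3 = -1728 * (4*36)^3 mod 41 = 30
j = 30 * 5^(-1) mod 41 = 6

j = 6 (mod 41)


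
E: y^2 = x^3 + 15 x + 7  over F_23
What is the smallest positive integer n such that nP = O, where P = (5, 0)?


Compute successive multiples of P until we hit O:
  1P = (5, 0)
  2P = O

ord(P) = 2


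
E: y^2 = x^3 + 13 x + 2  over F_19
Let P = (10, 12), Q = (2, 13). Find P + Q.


P != Q, so use the chord formula.
s = (y2 - y1) / (x2 - x1) = (1) / (11) mod 19 = 7
x3 = s^2 - x1 - x2 mod 19 = 7^2 - 10 - 2 = 18
y3 = s (x1 - x3) - y1 mod 19 = 7 * (10 - 18) - 12 = 8

P + Q = (18, 8)


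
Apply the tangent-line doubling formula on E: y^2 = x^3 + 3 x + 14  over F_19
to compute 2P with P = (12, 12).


Doubling: s = (3 x1^2 + a) / (2 y1)
s = (3*12^2 + 3) / (2*12) mod 19 = 11
x3 = s^2 - 2 x1 mod 19 = 11^2 - 2*12 = 2
y3 = s (x1 - x3) - y1 mod 19 = 11 * (12 - 2) - 12 = 3

2P = (2, 3)


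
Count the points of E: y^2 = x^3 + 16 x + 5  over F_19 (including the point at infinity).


For each x in F_19, count y with y^2 = x^3 + 16 x + 5 mod 19:
  x = 0: RHS = 5, y in [9, 10]  -> 2 point(s)
  x = 2: RHS = 7, y in [8, 11]  -> 2 point(s)
  x = 3: RHS = 4, y in [2, 17]  -> 2 point(s)
  x = 4: RHS = 0, y in [0]  -> 1 point(s)
  x = 5: RHS = 1, y in [1, 18]  -> 2 point(s)
  x = 7: RHS = 4, y in [2, 17]  -> 2 point(s)
  x = 9: RHS = 4, y in [2, 17]  -> 2 point(s)
  x = 10: RHS = 6, y in [5, 14]  -> 2 point(s)
  x = 11: RHS = 11, y in [7, 12]  -> 2 point(s)
  x = 12: RHS = 6, y in [5, 14]  -> 2 point(s)
  x = 13: RHS = 16, y in [4, 15]  -> 2 point(s)
  x = 14: RHS = 9, y in [3, 16]  -> 2 point(s)
  x = 16: RHS = 6, y in [5, 14]  -> 2 point(s)
  x = 18: RHS = 7, y in [8, 11]  -> 2 point(s)
Affine points: 27. Add the point at infinity: total = 28.

#E(F_19) = 28


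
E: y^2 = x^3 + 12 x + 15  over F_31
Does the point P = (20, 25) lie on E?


Check whether y^2 = x^3 + 12 x + 15 (mod 31) for (x, y) = (20, 25).
LHS: y^2 = 25^2 mod 31 = 5
RHS: x^3 + 12 x + 15 = 20^3 + 12*20 + 15 mod 31 = 9
LHS != RHS

No, not on the curve


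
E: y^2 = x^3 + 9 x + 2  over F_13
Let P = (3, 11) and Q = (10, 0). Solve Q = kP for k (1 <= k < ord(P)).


Enumerate multiples of P until we hit Q = (10, 0):
  1P = (3, 11)
  2P = (10, 0)
Match found at i = 2.

k = 2


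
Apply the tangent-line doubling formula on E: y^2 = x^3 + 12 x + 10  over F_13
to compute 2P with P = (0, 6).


Doubling: s = (3 x1^2 + a) / (2 y1)
s = (3*0^2 + 12) / (2*6) mod 13 = 1
x3 = s^2 - 2 x1 mod 13 = 1^2 - 2*0 = 1
y3 = s (x1 - x3) - y1 mod 13 = 1 * (0 - 1) - 6 = 6

2P = (1, 6)


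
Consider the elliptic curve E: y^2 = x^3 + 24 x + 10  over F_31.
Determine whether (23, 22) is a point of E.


Check whether y^2 = x^3 + 24 x + 10 (mod 31) for (x, y) = (23, 22).
LHS: y^2 = 22^2 mod 31 = 19
RHS: x^3 + 24 x + 10 = 23^3 + 24*23 + 10 mod 31 = 19
LHS = RHS

Yes, on the curve


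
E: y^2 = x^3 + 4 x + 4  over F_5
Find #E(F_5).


For each x in F_5, count y with y^2 = x^3 + 4 x + 4 mod 5:
  x = 0: RHS = 4, y in [2, 3]  -> 2 point(s)
  x = 1: RHS = 4, y in [2, 3]  -> 2 point(s)
  x = 2: RHS = 0, y in [0]  -> 1 point(s)
  x = 4: RHS = 4, y in [2, 3]  -> 2 point(s)
Affine points: 7. Add the point at infinity: total = 8.

#E(F_5) = 8


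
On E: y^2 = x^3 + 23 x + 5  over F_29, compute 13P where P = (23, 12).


k = 13 = 1101_2 (binary, LSB first: 1011)
Double-and-add from P = (23, 12):
  bit 0 = 1: acc = O + (23, 12) = (23, 12)
  bit 1 = 0: acc unchanged = (23, 12)
  bit 2 = 1: acc = (23, 12) + (0, 11) = (2, 28)
  bit 3 = 1: acc = (2, 28) + (25, 9) = (8, 11)

13P = (8, 11)


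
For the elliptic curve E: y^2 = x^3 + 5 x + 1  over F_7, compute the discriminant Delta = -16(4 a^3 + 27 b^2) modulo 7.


4 a^3 + 27 b^2 = 4*5^3 + 27*1^2 = 500 + 27 = 527
Delta = -16 * (527) = -8432
Delta mod 7 = 3

Delta = 3 (mod 7)


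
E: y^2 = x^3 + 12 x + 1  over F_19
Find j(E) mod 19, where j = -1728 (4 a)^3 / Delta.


Delta = -16(4 a^3 + 27 b^2) mod 19 = 12
-1728 * (4 a)^3 = -1728 * (4*12)^3 mod 19 = 12
j = 12 * 12^(-1) mod 19 = 1

j = 1 (mod 19)


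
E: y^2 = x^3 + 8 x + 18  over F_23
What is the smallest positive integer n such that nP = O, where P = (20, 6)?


Compute successive multiples of P until we hit O:
  1P = (20, 6)
  2P = (7, 7)
  3P = (22, 3)
  4P = (12, 5)
  5P = (0, 8)
  6P = (6, 11)
  7P = (1, 2)
  8P = (3, 0)
  ... (continuing to 16P)
  16P = O

ord(P) = 16


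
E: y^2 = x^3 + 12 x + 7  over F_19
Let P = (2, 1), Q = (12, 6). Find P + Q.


P != Q, so use the chord formula.
s = (y2 - y1) / (x2 - x1) = (5) / (10) mod 19 = 10
x3 = s^2 - x1 - x2 mod 19 = 10^2 - 2 - 12 = 10
y3 = s (x1 - x3) - y1 mod 19 = 10 * (2 - 10) - 1 = 14

P + Q = (10, 14)


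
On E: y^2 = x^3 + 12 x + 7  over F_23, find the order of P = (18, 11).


Compute successive multiples of P until we hit O:
  1P = (18, 11)
  2P = (12, 19)
  3P = (5, 10)
  4P = (3, 22)
  5P = (10, 0)
  6P = (3, 1)
  7P = (5, 13)
  8P = (12, 4)
  ... (continuing to 10P)
  10P = O

ord(P) = 10


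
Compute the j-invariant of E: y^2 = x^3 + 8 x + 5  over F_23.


Delta = -16(4 a^3 + 27 b^2) mod 23 = 17
-1728 * (4 a)^3 = -1728 * (4*8)^3 mod 23 = 21
j = 21 * 17^(-1) mod 23 = 8

j = 8 (mod 23)


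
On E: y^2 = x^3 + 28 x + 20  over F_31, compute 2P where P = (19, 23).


Doubling: s = (3 x1^2 + a) / (2 y1)
s = (3*19^2 + 28) / (2*23) mod 31 = 10
x3 = s^2 - 2 x1 mod 31 = 10^2 - 2*19 = 0
y3 = s (x1 - x3) - y1 mod 31 = 10 * (19 - 0) - 23 = 12

2P = (0, 12)


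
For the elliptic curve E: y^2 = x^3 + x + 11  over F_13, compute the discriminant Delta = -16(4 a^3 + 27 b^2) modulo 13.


4 a^3 + 27 b^2 = 4*1^3 + 27*11^2 = 4 + 3267 = 3271
Delta = -16 * (3271) = -52336
Delta mod 13 = 2

Delta = 2 (mod 13)


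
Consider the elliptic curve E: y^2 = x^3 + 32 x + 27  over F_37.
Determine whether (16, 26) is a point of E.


Check whether y^2 = x^3 + 32 x + 27 (mod 37) for (x, y) = (16, 26).
LHS: y^2 = 26^2 mod 37 = 10
RHS: x^3 + 32 x + 27 = 16^3 + 32*16 + 27 mod 37 = 10
LHS = RHS

Yes, on the curve


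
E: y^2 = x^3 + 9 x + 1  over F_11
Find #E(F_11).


For each x in F_11, count y with y^2 = x^3 + 9 x + 1 mod 11:
  x = 0: RHS = 1, y in [1, 10]  -> 2 point(s)
  x = 1: RHS = 0, y in [0]  -> 1 point(s)
  x = 2: RHS = 5, y in [4, 7]  -> 2 point(s)
  x = 3: RHS = 0, y in [0]  -> 1 point(s)
  x = 7: RHS = 0, y in [0]  -> 1 point(s)
Affine points: 7. Add the point at infinity: total = 8.

#E(F_11) = 8


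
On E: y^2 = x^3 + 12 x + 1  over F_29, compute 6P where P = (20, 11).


k = 6 = 110_2 (binary, LSB first: 011)
Double-and-add from P = (20, 11):
  bit 0 = 0: acc unchanged = O
  bit 1 = 1: acc = O + (14, 19) = (14, 19)
  bit 2 = 1: acc = (14, 19) + (2, 27) = (7, 15)

6P = (7, 15)


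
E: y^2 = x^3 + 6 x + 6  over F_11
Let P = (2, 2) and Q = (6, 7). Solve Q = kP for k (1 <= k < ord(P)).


Enumerate multiples of P until we hit Q = (6, 7):
  1P = (2, 2)
  2P = (8, 4)
  3P = (6, 4)
  4P = (6, 7)
Match found at i = 4.

k = 4


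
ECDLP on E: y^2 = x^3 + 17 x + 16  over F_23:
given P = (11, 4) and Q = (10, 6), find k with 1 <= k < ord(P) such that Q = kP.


Enumerate multiples of P until we hit Q = (10, 6):
  1P = (11, 4)
  2P = (9, 22)
  3P = (15, 9)
  4P = (0, 4)
  5P = (12, 19)
  6P = (18, 6)
  7P = (3, 18)
  8P = (2, 9)
  9P = (14, 13)
  10P = (7, 8)
  11P = (6, 14)
  12P = (10, 17)
  13P = (10, 6)
Match found at i = 13.

k = 13


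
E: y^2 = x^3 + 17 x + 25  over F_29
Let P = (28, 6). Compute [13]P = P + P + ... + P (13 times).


k = 13 = 1101_2 (binary, LSB first: 1011)
Double-and-add from P = (28, 6):
  bit 0 = 1: acc = O + (28, 6) = (28, 6)
  bit 1 = 0: acc unchanged = (28, 6)
  bit 2 = 1: acc = (28, 6) + (0, 24) = (6, 13)
  bit 3 = 1: acc = (6, 13) + (20, 10) = (10, 21)

13P = (10, 21)


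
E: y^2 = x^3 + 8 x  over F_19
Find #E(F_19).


For each x in F_19, count y with y^2 = x^3 + 8 x + 0 mod 19:
  x = 0: RHS = 0, y in [0]  -> 1 point(s)
  x = 1: RHS = 9, y in [3, 16]  -> 2 point(s)
  x = 2: RHS = 5, y in [9, 10]  -> 2 point(s)
  x = 4: RHS = 1, y in [1, 18]  -> 2 point(s)
  x = 6: RHS = 17, y in [6, 13]  -> 2 point(s)
  x = 7: RHS = 0, y in [0]  -> 1 point(s)
  x = 8: RHS = 6, y in [5, 14]  -> 2 point(s)
  x = 10: RHS = 16, y in [4, 15]  -> 2 point(s)
  x = 12: RHS = 0, y in [0]  -> 1 point(s)
  x = 14: RHS = 6, y in [5, 14]  -> 2 point(s)
  x = 16: RHS = 6, y in [5, 14]  -> 2 point(s)
Affine points: 19. Add the point at infinity: total = 20.

#E(F_19) = 20


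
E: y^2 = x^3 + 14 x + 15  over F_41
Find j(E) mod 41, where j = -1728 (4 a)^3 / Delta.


Delta = -16(4 a^3 + 27 b^2) mod 41 = 39
-1728 * (4 a)^3 = -1728 * (4*14)^3 mod 41 = 4
j = 4 * 39^(-1) mod 41 = 39

j = 39 (mod 41)


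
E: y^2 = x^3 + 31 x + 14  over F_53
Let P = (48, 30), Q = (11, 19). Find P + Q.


P != Q, so use the chord formula.
s = (y2 - y1) / (x2 - x1) = (42) / (16) mod 53 = 49
x3 = s^2 - x1 - x2 mod 53 = 49^2 - 48 - 11 = 10
y3 = s (x1 - x3) - y1 mod 53 = 49 * (48 - 10) - 30 = 30

P + Q = (10, 30)


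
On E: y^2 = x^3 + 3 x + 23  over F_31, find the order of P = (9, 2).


Compute successive multiples of P until we hit O:
  1P = (9, 2)
  2P = (21, 4)
  3P = (26, 21)
  4P = (29, 3)
  5P = (3, 20)
  6P = (28, 24)
  7P = (12, 19)
  8P = (18, 9)
  ... (continuing to 17P)
  17P = O

ord(P) = 17


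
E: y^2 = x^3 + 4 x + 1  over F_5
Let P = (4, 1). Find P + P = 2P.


Doubling: s = (3 x1^2 + a) / (2 y1)
s = (3*4^2 + 4) / (2*1) mod 5 = 1
x3 = s^2 - 2 x1 mod 5 = 1^2 - 2*4 = 3
y3 = s (x1 - x3) - y1 mod 5 = 1 * (4 - 3) - 1 = 0

2P = (3, 0)


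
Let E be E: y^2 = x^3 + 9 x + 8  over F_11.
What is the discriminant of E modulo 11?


4 a^3 + 27 b^2 = 4*9^3 + 27*8^2 = 2916 + 1728 = 4644
Delta = -16 * (4644) = -74304
Delta mod 11 = 1

Delta = 1 (mod 11)


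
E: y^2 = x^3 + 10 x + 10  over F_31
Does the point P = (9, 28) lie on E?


Check whether y^2 = x^3 + 10 x + 10 (mod 31) for (x, y) = (9, 28).
LHS: y^2 = 28^2 mod 31 = 9
RHS: x^3 + 10 x + 10 = 9^3 + 10*9 + 10 mod 31 = 23
LHS != RHS

No, not on the curve


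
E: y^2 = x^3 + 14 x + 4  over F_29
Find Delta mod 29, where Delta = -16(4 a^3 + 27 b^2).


4 a^3 + 27 b^2 = 4*14^3 + 27*4^2 = 10976 + 432 = 11408
Delta = -16 * (11408) = -182528
Delta mod 29 = 27

Delta = 27 (mod 29)


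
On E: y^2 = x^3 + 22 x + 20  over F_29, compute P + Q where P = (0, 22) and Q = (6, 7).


P != Q, so use the chord formula.
s = (y2 - y1) / (x2 - x1) = (14) / (6) mod 29 = 12
x3 = s^2 - x1 - x2 mod 29 = 12^2 - 0 - 6 = 22
y3 = s (x1 - x3) - y1 mod 29 = 12 * (0 - 22) - 22 = 4

P + Q = (22, 4)


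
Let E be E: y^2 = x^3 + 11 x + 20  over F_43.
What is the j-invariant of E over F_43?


Delta = -16(4 a^3 + 27 b^2) mod 43 = 16
-1728 * (4 a)^3 = -1728 * (4*11)^3 mod 43 = 35
j = 35 * 16^(-1) mod 43 = 21

j = 21 (mod 43)


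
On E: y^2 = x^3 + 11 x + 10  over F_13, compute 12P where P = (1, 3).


k = 12 = 1100_2 (binary, LSB first: 0011)
Double-and-add from P = (1, 3):
  bit 0 = 0: acc unchanged = O
  bit 1 = 0: acc unchanged = O
  bit 2 = 1: acc = O + (8, 5) = (8, 5)
  bit 3 = 1: acc = (8, 5) + (7, 1) = (1, 10)

12P = (1, 10)


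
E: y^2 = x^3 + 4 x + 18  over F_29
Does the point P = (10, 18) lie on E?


Check whether y^2 = x^3 + 4 x + 18 (mod 29) for (x, y) = (10, 18).
LHS: y^2 = 18^2 mod 29 = 5
RHS: x^3 + 4 x + 18 = 10^3 + 4*10 + 18 mod 29 = 14
LHS != RHS

No, not on the curve


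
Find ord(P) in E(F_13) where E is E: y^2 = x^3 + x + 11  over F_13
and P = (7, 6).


Compute successive multiples of P until we hit O:
  1P = (7, 6)
  2P = (11, 1)
  3P = (12, 10)
  4P = (4, 12)
  5P = (6, 5)
  6P = (1, 0)
  7P = (6, 8)
  8P = (4, 1)
  ... (continuing to 12P)
  12P = O

ord(P) = 12


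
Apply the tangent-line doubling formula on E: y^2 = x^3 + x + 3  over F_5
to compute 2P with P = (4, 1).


Doubling: s = (3 x1^2 + a) / (2 y1)
s = (3*4^2 + 1) / (2*1) mod 5 = 2
x3 = s^2 - 2 x1 mod 5 = 2^2 - 2*4 = 1
y3 = s (x1 - x3) - y1 mod 5 = 2 * (4 - 1) - 1 = 0

2P = (1, 0)


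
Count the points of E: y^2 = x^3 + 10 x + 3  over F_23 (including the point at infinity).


For each x in F_23, count y with y^2 = x^3 + 10 x + 3 mod 23:
  x = 0: RHS = 3, y in [7, 16]  -> 2 point(s)
  x = 2: RHS = 8, y in [10, 13]  -> 2 point(s)
  x = 6: RHS = 3, y in [7, 16]  -> 2 point(s)
  x = 7: RHS = 2, y in [5, 18]  -> 2 point(s)
  x = 11: RHS = 18, y in [8, 15]  -> 2 point(s)
  x = 14: RHS = 12, y in [9, 14]  -> 2 point(s)
  x = 15: RHS = 9, y in [3, 20]  -> 2 point(s)
  x = 16: RHS = 4, y in [2, 21]  -> 2 point(s)
  x = 17: RHS = 3, y in [7, 16]  -> 2 point(s)
  x = 18: RHS = 12, y in [9, 14]  -> 2 point(s)
Affine points: 20. Add the point at infinity: total = 21.

#E(F_23) = 21


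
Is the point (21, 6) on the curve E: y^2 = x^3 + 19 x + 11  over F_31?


Check whether y^2 = x^3 + 19 x + 11 (mod 31) for (x, y) = (21, 6).
LHS: y^2 = 6^2 mod 31 = 5
RHS: x^3 + 19 x + 11 = 21^3 + 19*21 + 11 mod 31 = 30
LHS != RHS

No, not on the curve


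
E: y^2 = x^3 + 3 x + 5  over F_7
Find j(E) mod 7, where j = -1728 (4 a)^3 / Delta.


Delta = -16(4 a^3 + 27 b^2) mod 7 = 2
-1728 * (4 a)^3 = -1728 * (4*3)^3 mod 7 = 6
j = 6 * 2^(-1) mod 7 = 3

j = 3 (mod 7)


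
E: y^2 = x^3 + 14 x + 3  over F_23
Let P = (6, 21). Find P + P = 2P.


Doubling: s = (3 x1^2 + a) / (2 y1)
s = (3*6^2 + 14) / (2*21) mod 23 = 4
x3 = s^2 - 2 x1 mod 23 = 4^2 - 2*6 = 4
y3 = s (x1 - x3) - y1 mod 23 = 4 * (6 - 4) - 21 = 10

2P = (4, 10)


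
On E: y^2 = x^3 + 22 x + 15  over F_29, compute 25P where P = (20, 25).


k = 25 = 11001_2 (binary, LSB first: 10011)
Double-and-add from P = (20, 25):
  bit 0 = 1: acc = O + (20, 25) = (20, 25)
  bit 1 = 0: acc unchanged = (20, 25)
  bit 2 = 0: acc unchanged = (20, 25)
  bit 3 = 1: acc = (20, 25) + (26, 26) = (8, 6)
  bit 4 = 1: acc = (8, 6) + (1, 26) = (11, 15)

25P = (11, 15)


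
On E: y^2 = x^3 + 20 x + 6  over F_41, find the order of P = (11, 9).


Compute successive multiples of P until we hit O:
  1P = (11, 9)
  2P = (11, 32)
  3P = O

ord(P) = 3


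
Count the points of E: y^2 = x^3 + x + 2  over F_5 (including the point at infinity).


For each x in F_5, count y with y^2 = x^3 + 1 x + 2 mod 5:
  x = 1: RHS = 4, y in [2, 3]  -> 2 point(s)
  x = 4: RHS = 0, y in [0]  -> 1 point(s)
Affine points: 3. Add the point at infinity: total = 4.

#E(F_5) = 4


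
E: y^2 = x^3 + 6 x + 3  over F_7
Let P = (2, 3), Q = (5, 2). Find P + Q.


P != Q, so use the chord formula.
s = (y2 - y1) / (x2 - x1) = (6) / (3) mod 7 = 2
x3 = s^2 - x1 - x2 mod 7 = 2^2 - 2 - 5 = 4
y3 = s (x1 - x3) - y1 mod 7 = 2 * (2 - 4) - 3 = 0

P + Q = (4, 0)


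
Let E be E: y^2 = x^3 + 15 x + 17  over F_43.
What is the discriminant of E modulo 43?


4 a^3 + 27 b^2 = 4*15^3 + 27*17^2 = 13500 + 7803 = 21303
Delta = -16 * (21303) = -340848
Delta mod 43 = 13

Delta = 13 (mod 43)
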